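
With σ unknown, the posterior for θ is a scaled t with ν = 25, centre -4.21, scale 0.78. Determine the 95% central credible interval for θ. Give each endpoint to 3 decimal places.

The t_25 distribution is symmetric; the 95% interval is -4.21 ± t·0.78 with t_{0.975,25} = 2.060.
Half-width: 2.060 × 0.78 = 1.606.
-4.21 − 1.606 = -5.816; -4.21 + 1.606 = -2.604.

[-5.816, -2.604]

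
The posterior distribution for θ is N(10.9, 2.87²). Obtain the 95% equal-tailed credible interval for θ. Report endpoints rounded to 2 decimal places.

[5.27, 16.53]

The posterior is symmetric, so the 95% equal-tailed interval is θ = 10.9 ± z·2.87 with z = 1.960.
Half-width: 1.960 × 2.87 = 5.63.
10.9 − 5.63 = 5.27; 10.9 + 5.63 = 16.53.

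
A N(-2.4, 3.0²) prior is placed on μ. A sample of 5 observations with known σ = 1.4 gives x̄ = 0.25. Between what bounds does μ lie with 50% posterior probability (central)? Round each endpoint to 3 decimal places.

Posterior precision = 1/3.0² + 5/1.4² = 0.1111 + 2.5510 = 2.6621, so posterior SD = 0.6129.
Posterior mean = (-2.4/3.0² + 5·0.25/1.4²) / 2.6621 = 0.1394.
Interval: 0.1394 ± 0.674 × 0.6129 → [-0.274, 0.553].

[-0.274, 0.553]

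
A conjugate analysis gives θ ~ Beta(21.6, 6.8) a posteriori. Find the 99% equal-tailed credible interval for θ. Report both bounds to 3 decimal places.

[0.531, 0.924]

Posterior: Beta(21.6, 6.8).
Equal-tailed 99% interval: the 0.005 and 0.995 quantiles of Beta(21.6, 6.8).
Posterior mean ≈ 0.761, SD ≈ 0.079; a Normal approximation gives roughly [0.558, 0.963].
Exact: F⁻¹(0.005) = 0.531; F⁻¹(0.995) = 0.924.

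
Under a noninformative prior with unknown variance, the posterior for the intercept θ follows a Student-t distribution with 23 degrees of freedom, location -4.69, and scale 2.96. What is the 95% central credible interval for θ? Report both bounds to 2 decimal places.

The t_23 distribution is symmetric; the 95% interval is -4.69 ± t·2.96 with t_{0.975,23} = 2.069.
Half-width: 2.069 × 2.96 = 6.12.
-4.69 − 6.12 = -10.81; -4.69 + 6.12 = 1.43.

[-10.81, 1.43]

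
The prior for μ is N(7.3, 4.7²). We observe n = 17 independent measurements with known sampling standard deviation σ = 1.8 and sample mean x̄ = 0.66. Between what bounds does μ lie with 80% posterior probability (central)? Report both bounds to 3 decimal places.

Posterior precision = 1/4.7² + 17/1.8² = 0.0453 + 5.2469 = 5.2922, so posterior SD = 0.4347.
Posterior mean = (7.3/4.7² + 17·0.66/1.8²) / 5.2922 = 0.7168.
Interval: 0.7168 ± 1.282 × 0.4347 → [0.160, 1.274].

[0.160, 1.274]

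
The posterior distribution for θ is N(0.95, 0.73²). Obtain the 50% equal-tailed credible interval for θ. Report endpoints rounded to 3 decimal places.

The posterior is symmetric, so the 50% equal-tailed interval is θ = 0.95 ± z·0.73 with z = 0.674.
Half-width: 0.674 × 0.73 = 0.492.
0.95 − 0.492 = 0.458; 0.95 + 0.492 = 1.442.

[0.458, 1.442]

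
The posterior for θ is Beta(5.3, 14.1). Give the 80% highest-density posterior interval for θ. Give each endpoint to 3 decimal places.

[0.136, 0.387]

The posterior is unimodal and skewed, so the HPD interval has equal density at both endpoints and is the shortest 80% interval.
Solving f(0.136) = f(0.387) with F(0.387) − F(0.136) = 0.80 gives [0.136, 0.387].
For comparison, the equal-tailed interval is [0.151, 0.406]; the HPD is narrower and shifted toward the mode.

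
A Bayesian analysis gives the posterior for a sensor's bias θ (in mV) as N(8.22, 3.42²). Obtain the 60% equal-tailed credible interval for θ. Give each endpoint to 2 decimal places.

The posterior is symmetric, so the 60% equal-tailed interval is θ = 8.22 ± z·3.42 with z = 0.842.
Half-width: 0.842 × 3.42 = 2.88.
8.22 − 2.88 = 5.34; 8.22 + 2.88 = 11.10.

[5.34, 11.10]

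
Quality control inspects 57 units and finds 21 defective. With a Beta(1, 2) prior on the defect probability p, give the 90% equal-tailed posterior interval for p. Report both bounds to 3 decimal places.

[0.268, 0.471]

Posterior: Beta(1+21, 2+36) = Beta(22, 38).
Equal-tailed 90% interval: the 0.05 and 0.95 quantiles of Beta(22, 38).
Posterior mean ≈ 0.367, SD ≈ 0.062; a Normal approximation gives roughly [0.265, 0.468].
Exact: F⁻¹(0.05) = 0.268; F⁻¹(0.95) = 0.471.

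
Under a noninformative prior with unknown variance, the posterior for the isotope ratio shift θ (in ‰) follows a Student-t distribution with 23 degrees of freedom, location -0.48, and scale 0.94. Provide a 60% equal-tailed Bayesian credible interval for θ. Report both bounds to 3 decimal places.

The t_23 distribution is symmetric; the 60% interval is -0.48 ± t·0.94 with t_{0.8,23} = 0.858.
Half-width: 0.858 × 0.94 = 0.806.
-0.48 − 0.806 = -1.286; -0.48 + 0.806 = 0.326.

[-1.286, 0.326]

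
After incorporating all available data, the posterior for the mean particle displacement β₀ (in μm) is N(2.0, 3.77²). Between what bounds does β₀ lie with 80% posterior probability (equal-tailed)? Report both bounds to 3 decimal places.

The posterior is symmetric, so the 80% equal-tailed interval is β₀ = 2.0 ± z·3.77 with z = 1.282.
Half-width: 1.282 × 3.77 = 4.831.
2.0 − 4.831 = -2.831; 2.0 + 4.831 = 6.831.

[-2.831, 6.831]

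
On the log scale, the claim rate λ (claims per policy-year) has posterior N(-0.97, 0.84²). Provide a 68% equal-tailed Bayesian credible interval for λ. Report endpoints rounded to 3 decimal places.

On the log scale the 68% interval is -0.97 ± 0.994 × 0.84 = [-1.8053, -0.1347].
Exponentiate: [e^-1.8053, e^-0.1347] = [0.164, 0.874].

[0.164, 0.874]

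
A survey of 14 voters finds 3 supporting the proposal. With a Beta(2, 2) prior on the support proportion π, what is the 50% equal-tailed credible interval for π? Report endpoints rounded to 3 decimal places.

Posterior: Beta(2+3, 2+11) = Beta(5, 13).
Equal-tailed 50% interval: the 0.25 and 0.75 quantiles of Beta(5, 13).
Posterior mean ≈ 0.278, SD ≈ 0.103; a Normal approximation gives roughly [0.208, 0.347].
Exact: F⁻¹(0.25) = 0.202; F⁻¹(0.75) = 0.344.

[0.202, 0.344]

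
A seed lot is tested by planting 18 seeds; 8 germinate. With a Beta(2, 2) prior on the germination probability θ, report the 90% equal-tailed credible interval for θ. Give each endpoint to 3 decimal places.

Posterior: Beta(2+8, 2+10) = Beta(10, 12).
Equal-tailed 90% interval: the 0.05 and 0.95 quantiles of Beta(10, 12).
Posterior mean ≈ 0.455, SD ≈ 0.104; a Normal approximation gives roughly [0.284, 0.625].
Exact: F⁻¹(0.05) = 0.286; F⁻¹(0.95) = 0.628.

[0.286, 0.628]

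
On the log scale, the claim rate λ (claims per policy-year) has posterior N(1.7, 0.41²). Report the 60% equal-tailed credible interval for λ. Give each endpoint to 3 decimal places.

[3.877, 7.730]

On the log scale the 60% interval is 1.7 ± 0.842 × 0.41 = [1.3549, 2.0451].
Exponentiate: [e^1.3549, e^2.0451] = [3.877, 7.730].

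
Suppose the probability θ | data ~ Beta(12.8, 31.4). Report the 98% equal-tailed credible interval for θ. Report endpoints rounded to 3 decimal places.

Posterior: Beta(12.8, 31.4).
Equal-tailed 98% interval: the 0.01 and 0.99 quantiles of Beta(12.8, 31.4).
Posterior mean ≈ 0.290, SD ≈ 0.067; a Normal approximation gives roughly [0.133, 0.447].
Exact: F⁻¹(0.01) = 0.149; F⁻¹(0.99) = 0.458.

[0.149, 0.458]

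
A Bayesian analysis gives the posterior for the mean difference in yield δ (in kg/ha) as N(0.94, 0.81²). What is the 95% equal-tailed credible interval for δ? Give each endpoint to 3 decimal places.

The posterior is symmetric, so the 95% equal-tailed interval is δ = 0.94 ± z·0.81 with z = 1.960.
Half-width: 1.960 × 0.81 = 1.588.
0.94 − 1.588 = -0.648; 0.94 + 1.588 = 2.528.

[-0.648, 2.528]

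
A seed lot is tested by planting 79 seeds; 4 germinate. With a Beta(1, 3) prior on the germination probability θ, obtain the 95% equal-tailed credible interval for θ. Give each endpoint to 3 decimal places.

[0.020, 0.120]

Posterior: Beta(1+4, 3+75) = Beta(5, 78).
Equal-tailed 95% interval: the 0.025 and 0.975 quantiles of Beta(5, 78).
Posterior mean ≈ 0.060, SD ≈ 0.026; a Normal approximation gives roughly [0.009, 0.111].
Exact: F⁻¹(0.025) = 0.020; F⁻¹(0.975) = 0.120.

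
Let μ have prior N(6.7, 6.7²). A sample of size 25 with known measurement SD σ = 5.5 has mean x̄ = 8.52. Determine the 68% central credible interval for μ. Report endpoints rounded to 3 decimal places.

[7.393, 9.552]

Posterior precision = 1/6.7² + 25/5.5² = 0.0223 + 0.8264 = 0.8487, so posterior SD = 1.0855.
Posterior mean = (6.7/6.7² + 25·8.52/5.5²) / 0.8487 = 8.4722.
Interval: 8.4722 ± 0.994 × 1.0855 → [7.393, 9.552].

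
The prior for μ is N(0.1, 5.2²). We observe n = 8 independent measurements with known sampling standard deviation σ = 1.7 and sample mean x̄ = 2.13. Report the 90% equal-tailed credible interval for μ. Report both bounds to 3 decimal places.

Posterior precision = 1/5.2² + 8/1.7² = 0.0370 + 2.7682 = 2.8051, so posterior SD = 0.5971.
Posterior mean = (0.1/5.2² + 8·2.13/1.7²) / 2.8051 = 2.1032.
Interval: 2.1032 ± 1.645 × 0.5971 → [1.121, 3.085].

[1.121, 3.085]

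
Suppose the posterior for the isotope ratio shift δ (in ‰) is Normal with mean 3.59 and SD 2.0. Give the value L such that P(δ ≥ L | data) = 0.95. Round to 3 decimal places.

Need L with P(δ ≥ L) = 0.95: L = 3.59 − z_{0.05}·2.0.
z = 1.645; L = 3.59 − 1.645 × 2.0 = 0.300.

0.300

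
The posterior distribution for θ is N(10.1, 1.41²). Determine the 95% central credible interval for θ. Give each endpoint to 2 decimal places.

The posterior is symmetric, so the 95% equal-tailed interval is θ = 10.1 ± z·1.41 with z = 1.960.
Half-width: 1.960 × 1.41 = 2.76.
10.1 − 2.76 = 7.34; 10.1 + 2.76 = 12.86.

[7.34, 12.86]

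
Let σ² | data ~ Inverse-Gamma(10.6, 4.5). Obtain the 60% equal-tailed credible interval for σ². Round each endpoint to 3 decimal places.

[0.341, 0.576]

Inverse-Gamma(10.6, 4.5) quantiles: F⁻¹(0.2) and F⁻¹(0.8).
Equivalently, 1/σ² ~ Gamma(10.6, rate = 4.5); invert its 0.8 and 0.2 quantiles.
Posterior mean ≈ 0.469, SD ≈ 0.160; a Normal approximation gives roughly [0.334, 0.603].
Exact: lower = 0.341; upper = 0.576.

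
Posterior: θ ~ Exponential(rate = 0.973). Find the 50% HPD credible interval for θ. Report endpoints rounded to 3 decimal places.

The exponential density is strictly decreasing on [0, ∞), so the HPD interval is anchored at 0: [0, q] with P(θ ≤ q) = 0.50.
q = −ln(1 − 0.50) / 0.973 = 0.6931 / 0.973 = 0.712.

[0.000, 0.712]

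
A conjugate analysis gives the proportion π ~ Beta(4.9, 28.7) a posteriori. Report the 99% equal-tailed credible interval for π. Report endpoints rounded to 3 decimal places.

Posterior: Beta(4.9, 28.7).
Equal-tailed 99% interval: the 0.005 and 0.995 quantiles of Beta(4.9, 28.7).
Posterior mean ≈ 0.146, SD ≈ 0.060; a Normal approximation gives roughly [-0.009, 0.300].
Exact: F⁻¹(0.005) = 0.033; F⁻¹(0.995) = 0.334.

[0.033, 0.334]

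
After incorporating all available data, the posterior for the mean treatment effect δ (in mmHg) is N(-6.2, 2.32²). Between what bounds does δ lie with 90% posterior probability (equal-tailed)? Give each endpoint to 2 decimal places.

[-10.02, -2.38]

The posterior is symmetric, so the 90% equal-tailed interval is δ = -6.2 ± z·2.32 with z = 1.645.
Half-width: 1.645 × 2.32 = 3.82.
-6.2 − 3.82 = -10.02; -6.2 + 3.82 = -2.38.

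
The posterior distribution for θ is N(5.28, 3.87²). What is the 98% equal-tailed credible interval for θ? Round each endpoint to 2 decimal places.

The posterior is symmetric, so the 98% equal-tailed interval is θ = 5.28 ± z·3.87 with z = 2.326.
Half-width: 2.326 × 3.87 = 9.00.
5.28 − 9.00 = -3.72; 5.28 + 9.00 = 14.28.

[-3.72, 14.28]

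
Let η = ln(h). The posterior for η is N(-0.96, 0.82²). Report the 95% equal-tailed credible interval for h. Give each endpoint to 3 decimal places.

[0.077, 1.910]

On the log scale the 95% interval is -0.96 ± 1.960 × 0.82 = [-2.5672, 0.6472].
Exponentiate: [e^-2.5672, e^0.6472] = [0.077, 1.910].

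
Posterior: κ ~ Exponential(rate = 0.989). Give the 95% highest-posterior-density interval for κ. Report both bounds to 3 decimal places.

[0.000, 3.029]

The exponential density is strictly decreasing on [0, ∞), so the HPD interval is anchored at 0: [0, q] with P(κ ≤ q) = 0.95.
q = −ln(1 − 0.95) / 0.989 = 2.9957 / 0.989 = 3.029.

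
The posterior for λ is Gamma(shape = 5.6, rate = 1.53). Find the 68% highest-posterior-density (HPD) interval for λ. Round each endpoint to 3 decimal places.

[1.801, 4.657]

The posterior is unimodal and skewed, so the HPD interval has equal density at both endpoints and is the shortest 68% interval.
Solving f(1.801) = f(4.657) with F(4.657) − F(1.801) = 0.68 gives [1.801, 4.657].
For comparison, the equal-tailed interval is [2.167, 5.151]; the HPD is narrower and shifted toward the mode.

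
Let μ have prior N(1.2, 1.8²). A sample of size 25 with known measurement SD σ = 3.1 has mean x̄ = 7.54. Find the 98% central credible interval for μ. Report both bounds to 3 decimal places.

[5.504, 8.231]

Posterior precision = 1/1.8² + 25/3.1² = 0.3086 + 2.6015 = 2.9101, so posterior SD = 0.5862.
Posterior mean = (1.2/1.8² + 25·7.54/3.1²) / 2.9101 = 6.8676.
Interval: 6.8676 ± 2.326 × 0.5862 → [5.504, 8.231].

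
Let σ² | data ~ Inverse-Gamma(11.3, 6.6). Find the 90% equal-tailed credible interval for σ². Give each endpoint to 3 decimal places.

[0.381, 1.032]

Inverse-Gamma(11.3, 6.6) quantiles: F⁻¹(0.05) and F⁻¹(0.95).
Equivalently, 1/σ² ~ Gamma(11.3, rate = 6.6); invert its 0.95 and 0.05 quantiles.
Posterior mean ≈ 0.641, SD ≈ 0.210; a Normal approximation gives roughly [0.295, 0.986].
Exact: lower = 0.381; upper = 1.032.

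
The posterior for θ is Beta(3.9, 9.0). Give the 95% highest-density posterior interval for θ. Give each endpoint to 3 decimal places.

[0.079, 0.543]

The posterior is unimodal and skewed, so the HPD interval has equal density at both endpoints and is the shortest 95% interval.
Solving f(0.079) = f(0.543) with F(0.543) − F(0.079) = 0.95 gives [0.079, 0.543].
For comparison, the equal-tailed interval is [0.095, 0.567]; the HPD is narrower and shifted toward the mode.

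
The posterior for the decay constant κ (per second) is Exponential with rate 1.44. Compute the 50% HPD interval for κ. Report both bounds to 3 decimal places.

The exponential density is strictly decreasing on [0, ∞), so the HPD interval is anchored at 0: [0, q] with P(κ ≤ q) = 0.50.
q = −ln(1 − 0.50) / 1.44 = 0.6931 / 1.44 = 0.481.

[0.000, 0.481]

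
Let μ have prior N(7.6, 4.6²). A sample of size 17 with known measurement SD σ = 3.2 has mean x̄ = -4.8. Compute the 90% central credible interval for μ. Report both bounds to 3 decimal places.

Posterior precision = 1/4.6² + 17/3.2² = 0.0473 + 1.6602 = 1.7074, so posterior SD = 0.7653.
Posterior mean = (7.6/4.6² + 17·-4.8/3.2²) / 1.7074 = -4.4568.
Interval: -4.4568 ± 1.645 × 0.7653 → [-5.716, -3.198].

[-5.716, -3.198]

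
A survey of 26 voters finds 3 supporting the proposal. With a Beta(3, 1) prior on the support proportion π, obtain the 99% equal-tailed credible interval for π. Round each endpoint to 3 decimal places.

Posterior: Beta(3+3, 1+23) = Beta(6, 24).
Equal-tailed 99% interval: the 0.005 and 0.995 quantiles of Beta(6, 24).
Posterior mean ≈ 0.200, SD ≈ 0.072; a Normal approximation gives roughly [0.015, 0.385].
Exact: F⁻¹(0.005) = 0.056; F⁻¹(0.995) = 0.416.

[0.056, 0.416]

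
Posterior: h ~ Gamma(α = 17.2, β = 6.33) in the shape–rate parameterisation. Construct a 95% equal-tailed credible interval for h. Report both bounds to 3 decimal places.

Posterior: Gamma(shape 17.2, rate 6.33).
Equal-tailed 95% interval: Gamma(17.2, 6.33) quantiles at 0.025 and 0.975.
Posterior mean ≈ 2.717, SD ≈ 0.655; a Normal approximation gives roughly [1.433, 4.001].
Exact: lower = 1.589; upper = 4.144.

[1.589, 4.144]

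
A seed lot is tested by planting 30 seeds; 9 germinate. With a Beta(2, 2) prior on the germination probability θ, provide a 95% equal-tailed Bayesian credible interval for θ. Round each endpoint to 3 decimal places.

Posterior: Beta(2+9, 2+21) = Beta(11, 23).
Equal-tailed 95% interval: the 0.025 and 0.975 quantiles of Beta(11, 23).
Posterior mean ≈ 0.324, SD ≈ 0.079; a Normal approximation gives roughly [0.169, 0.479].
Exact: F⁻¹(0.025) = 0.180; F⁻¹(0.975) = 0.487.

[0.180, 0.487]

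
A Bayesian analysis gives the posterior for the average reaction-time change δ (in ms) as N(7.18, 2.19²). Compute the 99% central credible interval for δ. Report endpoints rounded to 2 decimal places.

[1.54, 12.82]

The posterior is symmetric, so the 99% equal-tailed interval is δ = 7.18 ± z·2.19 with z = 2.576.
Half-width: 2.576 × 2.19 = 5.64.
7.18 − 5.64 = 1.54; 7.18 + 5.64 = 12.82.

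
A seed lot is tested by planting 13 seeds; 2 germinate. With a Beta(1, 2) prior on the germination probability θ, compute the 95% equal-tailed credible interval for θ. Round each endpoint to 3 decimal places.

[0.043, 0.405]

Posterior: Beta(1+2, 2+11) = Beta(3, 13).
Equal-tailed 95% interval: the 0.025 and 0.975 quantiles of Beta(3, 13).
Posterior mean ≈ 0.188, SD ≈ 0.095; a Normal approximation gives roughly [0.002, 0.373].
Exact: F⁻¹(0.025) = 0.043; F⁻¹(0.975) = 0.405.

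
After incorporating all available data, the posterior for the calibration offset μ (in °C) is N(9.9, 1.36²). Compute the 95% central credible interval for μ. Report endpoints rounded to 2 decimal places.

[7.23, 12.57]

The posterior is symmetric, so the 95% equal-tailed interval is μ = 9.9 ± z·1.36 with z = 1.960.
Half-width: 1.960 × 1.36 = 2.67.
9.9 − 2.67 = 7.23; 9.9 + 2.67 = 12.57.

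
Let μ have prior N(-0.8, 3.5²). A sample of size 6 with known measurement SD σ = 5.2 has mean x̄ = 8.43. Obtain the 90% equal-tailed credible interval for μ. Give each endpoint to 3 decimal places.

[2.962, 8.933]

Posterior precision = 1/3.5² + 6/5.2² = 0.0816 + 0.2219 = 0.3035, so posterior SD = 1.8151.
Posterior mean = (-0.8/3.5² + 6·8.43/5.2²) / 0.3035 = 5.9476.
Interval: 5.9476 ± 1.645 × 1.8151 → [2.962, 8.933].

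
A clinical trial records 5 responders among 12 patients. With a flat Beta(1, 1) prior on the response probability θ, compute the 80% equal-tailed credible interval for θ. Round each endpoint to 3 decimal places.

[0.264, 0.598]

Posterior: Beta(1+5, 1+7) = Beta(6, 8).
Equal-tailed 80% interval: the 0.1 and 0.9 quantiles of Beta(6, 8).
Posterior mean ≈ 0.429, SD ≈ 0.128; a Normal approximation gives roughly [0.265, 0.592].
Exact: F⁻¹(0.1) = 0.264; F⁻¹(0.9) = 0.598.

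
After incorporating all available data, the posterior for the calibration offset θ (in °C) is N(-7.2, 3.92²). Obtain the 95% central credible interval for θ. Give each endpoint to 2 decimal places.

[-14.88, 0.48]

The posterior is symmetric, so the 95% equal-tailed interval is θ = -7.2 ± z·3.92 with z = 1.960.
Half-width: 1.960 × 3.92 = 7.68.
-7.2 − 7.68 = -14.88; -7.2 + 7.68 = 0.48.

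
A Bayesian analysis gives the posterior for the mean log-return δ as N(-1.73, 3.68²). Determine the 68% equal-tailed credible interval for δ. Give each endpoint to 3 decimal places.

The posterior is symmetric, so the 68% equal-tailed interval is δ = -1.73 ± z·3.68 with z = 0.994.
Half-width: 0.994 × 3.68 = 3.660.
-1.73 − 3.660 = -5.390; -1.73 + 3.660 = 1.930.

[-5.390, 1.930]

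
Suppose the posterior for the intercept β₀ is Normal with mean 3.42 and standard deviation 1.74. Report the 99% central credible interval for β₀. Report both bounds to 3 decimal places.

[-1.062, 7.902]

The posterior is symmetric, so the 99% equal-tailed interval is β₀ = 3.42 ± z·1.74 with z = 2.576.
Half-width: 2.576 × 1.74 = 4.482.
3.42 − 4.482 = -1.062; 3.42 + 4.482 = 7.902.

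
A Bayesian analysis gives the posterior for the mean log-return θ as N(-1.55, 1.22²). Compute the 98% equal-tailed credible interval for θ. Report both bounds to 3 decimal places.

The posterior is symmetric, so the 98% equal-tailed interval is θ = -1.55 ± z·1.22 with z = 2.326.
Half-width: 2.326 × 1.22 = 2.838.
-1.55 − 2.838 = -4.388; -1.55 + 2.838 = 1.288.

[-4.388, 1.288]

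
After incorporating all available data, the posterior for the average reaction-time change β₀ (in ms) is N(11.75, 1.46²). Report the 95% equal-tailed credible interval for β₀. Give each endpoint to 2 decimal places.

[8.89, 14.61]

The posterior is symmetric, so the 95% equal-tailed interval is β₀ = 11.75 ± z·1.46 with z = 1.960.
Half-width: 1.960 × 1.46 = 2.86.
11.75 − 2.86 = 8.89; 11.75 + 2.86 = 14.61.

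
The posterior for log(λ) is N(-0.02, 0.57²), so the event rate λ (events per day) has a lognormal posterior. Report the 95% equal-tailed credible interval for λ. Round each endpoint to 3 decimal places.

On the log scale the 95% interval is -0.02 ± 1.960 × 0.57 = [-1.1372, 1.0972].
Exponentiate: [e^-1.1372, e^1.0972] = [0.321, 2.996].

[0.321, 2.996]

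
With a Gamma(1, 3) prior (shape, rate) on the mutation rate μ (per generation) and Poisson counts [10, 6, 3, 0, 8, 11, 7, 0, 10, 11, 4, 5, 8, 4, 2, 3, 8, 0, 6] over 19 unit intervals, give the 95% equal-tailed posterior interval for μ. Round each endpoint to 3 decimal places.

[3.986, 5.827]

Posterior: Gamma(1+106, 3+19) = Gamma(107, 22) (shape, rate).
Equal-tailed 95% interval: Gamma(107, 22) quantiles at 0.025 and 0.975.
Posterior mean ≈ 4.864, SD ≈ 0.470; a Normal approximation gives roughly [3.942, 5.785].
Exact: lower = 3.986; upper = 5.827.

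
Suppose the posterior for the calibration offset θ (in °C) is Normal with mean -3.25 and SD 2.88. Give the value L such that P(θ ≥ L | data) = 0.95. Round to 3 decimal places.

Need L with P(θ ≥ L) = 0.95: L = -3.25 − z_{0.05}·2.88.
z = 1.645; L = -3.25 − 1.645 × 2.88 = -7.987.

-7.987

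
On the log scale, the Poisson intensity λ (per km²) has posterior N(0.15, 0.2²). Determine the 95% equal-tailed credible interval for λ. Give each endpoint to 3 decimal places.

On the log scale the 95% interval is 0.15 ± 1.960 × 0.2 = [-0.2420, 0.5420].
Exponentiate: [e^-0.2420, e^0.5420] = [0.785, 1.719].

[0.785, 1.719]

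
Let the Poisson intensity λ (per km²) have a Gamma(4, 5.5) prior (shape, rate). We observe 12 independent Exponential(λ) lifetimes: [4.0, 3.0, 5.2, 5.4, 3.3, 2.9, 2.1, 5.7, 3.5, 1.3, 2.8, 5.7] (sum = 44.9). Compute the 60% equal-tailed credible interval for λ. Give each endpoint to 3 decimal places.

Posterior: Gamma(4+12, 5.5+44.9) = Gamma(16, 50.4) (shape, rate).
Equal-tailed 60% interval: Gamma(16, 50.4) quantiles at 0.2 and 0.8.
Posterior mean ≈ 0.317, SD ≈ 0.079; a Normal approximation gives roughly [0.251, 0.384].
Exact: lower = 0.249; upper = 0.382.

[0.249, 0.382]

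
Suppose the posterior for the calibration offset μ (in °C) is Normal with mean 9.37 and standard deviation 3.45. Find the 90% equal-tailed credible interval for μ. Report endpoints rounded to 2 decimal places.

The posterior is symmetric, so the 90% equal-tailed interval is μ = 9.37 ± z·3.45 with z = 1.645.
Half-width: 1.645 × 3.45 = 5.67.
9.37 − 5.67 = 3.70; 9.37 + 5.67 = 15.04.

[3.70, 15.04]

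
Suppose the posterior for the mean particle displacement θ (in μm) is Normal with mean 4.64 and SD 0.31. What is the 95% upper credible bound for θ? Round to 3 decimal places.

Need U with P(θ ≤ U) = 0.95: U = 4.64 + z_{0.05}·0.31.
z = 1.645; U = 4.64 + 1.645 × 0.31 = 5.150.

5.150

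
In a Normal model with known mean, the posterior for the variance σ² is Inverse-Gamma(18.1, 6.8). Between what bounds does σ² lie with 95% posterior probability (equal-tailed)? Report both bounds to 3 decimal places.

Inverse-Gamma(18.1, 6.8) quantiles: F⁻¹(0.025) and F⁻¹(0.975).
Equivalently, 1/σ² ~ Gamma(18.1, rate = 6.8); invert its 0.975 and 0.025 quantiles.
Posterior mean ≈ 0.398, SD ≈ 0.099; a Normal approximation gives roughly [0.203, 0.592].
Exact: lower = 0.249; upper = 0.633.

[0.249, 0.633]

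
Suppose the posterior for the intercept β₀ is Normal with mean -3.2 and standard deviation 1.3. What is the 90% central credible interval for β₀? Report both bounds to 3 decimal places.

[-5.338, -1.062]

The posterior is symmetric, so the 90% equal-tailed interval is β₀ = -3.2 ± z·1.3 with z = 1.645.
Half-width: 1.645 × 1.3 = 2.138.
-3.2 − 2.138 = -5.338; -3.2 + 2.138 = -1.062.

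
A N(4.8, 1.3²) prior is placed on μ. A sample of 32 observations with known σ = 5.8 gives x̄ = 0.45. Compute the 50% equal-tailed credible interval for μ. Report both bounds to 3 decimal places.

Posterior precision = 1/1.3² + 32/5.8² = 0.5917 + 0.9512 = 1.5430, so posterior SD = 0.8050.
Posterior mean = (4.8/1.3² + 32·0.45/5.8²) / 1.5430 = 2.1182.
Interval: 2.1182 ± 0.674 × 0.8050 → [1.575, 2.661].

[1.575, 2.661]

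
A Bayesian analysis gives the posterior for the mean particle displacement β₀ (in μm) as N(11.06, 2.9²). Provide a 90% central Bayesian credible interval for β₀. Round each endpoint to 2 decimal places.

[6.29, 15.83]

The posterior is symmetric, so the 90% equal-tailed interval is β₀ = 11.06 ± z·2.9 with z = 1.645.
Half-width: 1.645 × 2.9 = 4.77.
11.06 − 4.77 = 6.29; 11.06 + 4.77 = 15.83.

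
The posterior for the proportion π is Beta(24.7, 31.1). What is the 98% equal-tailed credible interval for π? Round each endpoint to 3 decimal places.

Posterior: Beta(24.7, 31.1).
Equal-tailed 98% interval: the 0.01 and 0.99 quantiles of Beta(24.7, 31.1).
Posterior mean ≈ 0.443, SD ≈ 0.066; a Normal approximation gives roughly [0.289, 0.596].
Exact: F⁻¹(0.01) = 0.294; F⁻¹(0.99) = 0.597.

[0.294, 0.597]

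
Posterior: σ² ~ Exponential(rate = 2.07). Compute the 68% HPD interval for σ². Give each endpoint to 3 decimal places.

[0.000, 0.550]

The exponential density is strictly decreasing on [0, ∞), so the HPD interval is anchored at 0: [0, q] with P(σ² ≤ q) = 0.68.
q = −ln(1 − 0.68) / 2.07 = 1.1394 / 2.07 = 0.550.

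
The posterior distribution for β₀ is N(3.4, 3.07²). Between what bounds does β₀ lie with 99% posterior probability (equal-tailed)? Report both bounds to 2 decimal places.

[-4.51, 11.31]

The posterior is symmetric, so the 99% equal-tailed interval is β₀ = 3.4 ± z·3.07 with z = 2.576.
Half-width: 2.576 × 3.07 = 7.91.
3.4 − 7.91 = -4.51; 3.4 + 7.91 = 11.31.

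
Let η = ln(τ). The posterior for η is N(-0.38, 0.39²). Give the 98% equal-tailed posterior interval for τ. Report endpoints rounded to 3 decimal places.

On the log scale the 98% interval is -0.38 ± 2.326 × 0.39 = [-1.2873, 0.5273].
Exponentiate: [e^-1.2873, e^0.5273] = [0.276, 1.694].

[0.276, 1.694]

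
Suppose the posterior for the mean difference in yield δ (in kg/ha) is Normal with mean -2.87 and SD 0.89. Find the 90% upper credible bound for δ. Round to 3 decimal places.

Need U with P(δ ≤ U) = 0.90: U = -2.87 + z_{0.1}·0.89.
z = 1.282; U = -2.87 + 1.282 × 0.89 = -1.729.

-1.729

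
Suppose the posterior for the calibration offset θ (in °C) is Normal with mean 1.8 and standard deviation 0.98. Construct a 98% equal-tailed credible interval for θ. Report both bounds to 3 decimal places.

The posterior is symmetric, so the 98% equal-tailed interval is θ = 1.8 ± z·0.98 with z = 2.326.
Half-width: 2.326 × 0.98 = 2.280.
1.8 − 2.280 = -0.480; 1.8 + 2.280 = 4.080.

[-0.480, 4.080]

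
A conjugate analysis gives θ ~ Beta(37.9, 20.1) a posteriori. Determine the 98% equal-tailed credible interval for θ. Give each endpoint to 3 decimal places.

Posterior: Beta(37.9, 20.1).
Equal-tailed 98% interval: the 0.01 and 0.99 quantiles of Beta(37.9, 20.1).
Posterior mean ≈ 0.653, SD ≈ 0.062; a Normal approximation gives roughly [0.509, 0.798].
Exact: F⁻¹(0.01) = 0.503; F⁻¹(0.99) = 0.788.

[0.503, 0.788]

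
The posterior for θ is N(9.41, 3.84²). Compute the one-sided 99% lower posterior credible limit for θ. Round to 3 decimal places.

0.477

Need L with P(θ ≥ L) = 0.99: L = 9.41 − z_{0.01}·3.84.
z = 2.326; L = 9.41 − 2.326 × 3.84 = 0.477.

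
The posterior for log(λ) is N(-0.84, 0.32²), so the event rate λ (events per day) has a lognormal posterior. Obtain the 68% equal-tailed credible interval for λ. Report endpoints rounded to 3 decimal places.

[0.314, 0.593]

On the log scale the 68% interval is -0.84 ± 0.994 × 0.32 = [-1.1582, -0.5218].
Exponentiate: [e^-1.1582, e^-0.5218] = [0.314, 0.593].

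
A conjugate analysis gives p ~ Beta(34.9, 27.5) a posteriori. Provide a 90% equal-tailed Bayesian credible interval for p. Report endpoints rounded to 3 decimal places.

[0.456, 0.661]

Posterior: Beta(34.9, 27.5).
Equal-tailed 90% interval: the 0.05 and 0.95 quantiles of Beta(34.9, 27.5).
Posterior mean ≈ 0.559, SD ≈ 0.062; a Normal approximation gives roughly [0.457, 0.662].
Exact: F⁻¹(0.05) = 0.456; F⁻¹(0.95) = 0.661.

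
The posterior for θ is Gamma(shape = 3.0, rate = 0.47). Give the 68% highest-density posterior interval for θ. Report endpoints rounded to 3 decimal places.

[1.849, 8.175]

The posterior is unimodal and skewed, so the HPD interval has equal density at both endpoints and is the shortest 68% interval.
Solving f(1.849) = f(8.175) with F(8.175) − F(1.849) = 0.68 gives [1.849, 8.175].
For comparison, the equal-tailed interval is [2.921, 9.840]; the HPD is narrower and shifted toward the mode.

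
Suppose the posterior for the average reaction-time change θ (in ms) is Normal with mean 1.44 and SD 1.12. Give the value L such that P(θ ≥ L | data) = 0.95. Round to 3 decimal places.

Need L with P(θ ≥ L) = 0.95: L = 1.44 − z_{0.05}·1.12.
z = 1.645; L = 1.44 − 1.645 × 1.12 = -0.402.

-0.402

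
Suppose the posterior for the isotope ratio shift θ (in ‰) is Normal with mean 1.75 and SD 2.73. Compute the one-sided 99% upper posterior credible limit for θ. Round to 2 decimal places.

8.10

Need U with P(θ ≤ U) = 0.99: U = 1.75 + z_{0.01}·2.73.
z = 2.326; U = 1.75 + 2.326 × 2.73 = 8.10.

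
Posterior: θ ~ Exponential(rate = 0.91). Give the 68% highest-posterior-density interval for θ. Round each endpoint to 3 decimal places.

The exponential density is strictly decreasing on [0, ∞), so the HPD interval is anchored at 0: [0, q] with P(θ ≤ q) = 0.68.
q = −ln(1 − 0.68) / 0.91 = 1.1394 / 0.91 = 1.252.

[0.000, 1.252]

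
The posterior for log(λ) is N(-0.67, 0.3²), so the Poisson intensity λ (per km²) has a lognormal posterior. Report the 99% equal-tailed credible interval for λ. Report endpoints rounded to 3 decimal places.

[0.236, 1.108]

On the log scale the 99% interval is -0.67 ± 2.576 × 0.3 = [-1.4427, 0.1027].
Exponentiate: [e^-1.4427, e^0.1027] = [0.236, 1.108].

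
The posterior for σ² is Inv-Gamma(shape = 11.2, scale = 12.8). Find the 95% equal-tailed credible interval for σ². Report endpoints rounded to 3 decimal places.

[0.686, 2.273]

Inverse-Gamma(11.2, 12.8) quantiles: F⁻¹(0.025) and F⁻¹(0.975).
Equivalently, 1/σ² ~ Gamma(11.2, rate = 12.8); invert its 0.975 and 0.025 quantiles.
Posterior mean ≈ 1.255, SD ≈ 0.414; a Normal approximation gives roughly [0.444, 2.066].
Exact: lower = 0.686; upper = 2.273.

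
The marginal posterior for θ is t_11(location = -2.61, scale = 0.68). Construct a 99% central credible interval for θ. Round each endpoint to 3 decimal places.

[-4.722, -0.498]

The t_11 distribution is symmetric; the 99% interval is -2.61 ± t·0.68 with t_{0.995,11} = 3.106.
Half-width: 3.106 × 0.68 = 2.112.
-2.61 − 2.112 = -4.722; -2.61 + 2.112 = -0.498.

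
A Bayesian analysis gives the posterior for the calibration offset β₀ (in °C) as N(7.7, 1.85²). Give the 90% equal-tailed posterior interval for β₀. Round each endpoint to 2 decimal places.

The posterior is symmetric, so the 90% equal-tailed interval is β₀ = 7.7 ± z·1.85 with z = 1.645.
Half-width: 1.645 × 1.85 = 3.04.
7.7 − 3.04 = 4.66; 7.7 + 3.04 = 10.74.

[4.66, 10.74]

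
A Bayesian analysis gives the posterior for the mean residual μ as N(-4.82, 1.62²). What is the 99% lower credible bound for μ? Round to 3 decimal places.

-8.589

Need L with P(μ ≥ L) = 0.99: L = -4.82 − z_{0.01}·1.62.
z = 2.326; L = -4.82 − 2.326 × 1.62 = -8.589.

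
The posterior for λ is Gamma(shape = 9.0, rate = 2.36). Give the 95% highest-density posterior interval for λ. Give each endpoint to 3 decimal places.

[1.535, 6.346]

The posterior is unimodal and skewed, so the HPD interval has equal density at both endpoints and is the shortest 95% interval.
Solving f(1.535) = f(6.346) with F(6.346) − F(1.535) = 0.95 gives [1.535, 6.346].
For comparison, the equal-tailed interval is [1.744, 6.679]; the HPD is narrower and shifted toward the mode.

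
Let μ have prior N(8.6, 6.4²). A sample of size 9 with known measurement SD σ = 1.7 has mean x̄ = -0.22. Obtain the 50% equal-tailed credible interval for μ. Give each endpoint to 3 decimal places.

[-0.532, 0.229]

Posterior precision = 1/6.4² + 9/1.7² = 0.0244 + 3.1142 = 3.1386, so posterior SD = 0.5645.
Posterior mean = (8.6/6.4² + 9·-0.22/1.7²) / 3.1386 = -0.1514.
Interval: -0.1514 ± 0.674 × 0.5645 → [-0.532, 0.229].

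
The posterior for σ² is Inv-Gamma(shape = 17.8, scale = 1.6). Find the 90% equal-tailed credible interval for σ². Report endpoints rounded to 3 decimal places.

Inverse-Gamma(17.8, 1.6) quantiles: F⁻¹(0.05) and F⁻¹(0.95).
Equivalently, 1/σ² ~ Gamma(17.8, rate = 1.6); invert its 0.95 and 0.05 quantiles.
Posterior mean ≈ 0.095, SD ≈ 0.024; a Normal approximation gives roughly [0.056, 0.135].
Exact: lower = 0.063; upper = 0.139.

[0.063, 0.139]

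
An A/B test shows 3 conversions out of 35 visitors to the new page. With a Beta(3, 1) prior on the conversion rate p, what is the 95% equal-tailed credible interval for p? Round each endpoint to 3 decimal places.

Posterior: Beta(3+3, 1+32) = Beta(6, 33).
Equal-tailed 95% interval: the 0.025 and 0.975 quantiles of Beta(6, 33).
Posterior mean ≈ 0.154, SD ≈ 0.057; a Normal approximation gives roughly [0.042, 0.266].
Exact: F⁻¹(0.025) = 0.060; F⁻¹(0.975) = 0.281.

[0.060, 0.281]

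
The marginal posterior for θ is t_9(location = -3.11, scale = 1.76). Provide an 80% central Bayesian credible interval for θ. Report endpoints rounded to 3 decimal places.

The t_9 distribution is symmetric; the 80% interval is -3.11 ± t·1.76 with t_{0.9,9} = 1.383.
Half-width: 1.383 × 1.76 = 2.434.
-3.11 − 2.434 = -5.544; -3.11 + 2.434 = -0.676.

[-5.544, -0.676]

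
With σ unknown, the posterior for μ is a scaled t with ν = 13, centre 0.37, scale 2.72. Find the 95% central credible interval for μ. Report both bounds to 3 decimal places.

[-5.506, 6.246]

The t_13 distribution is symmetric; the 95% interval is 0.37 ± t·2.72 with t_{0.975,13} = 2.160.
Half-width: 2.160 × 2.72 = 5.876.
0.37 − 5.876 = -5.506; 0.37 + 5.876 = 6.246.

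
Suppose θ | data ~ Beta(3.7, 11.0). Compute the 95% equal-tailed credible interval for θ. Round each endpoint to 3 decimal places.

Posterior: Beta(3.7, 11.0).
Equal-tailed 95% interval: the 0.025 and 0.975 quantiles of Beta(3.7, 11.0).
Posterior mean ≈ 0.252, SD ≈ 0.110; a Normal approximation gives roughly [0.037, 0.466].
Exact: F⁻¹(0.025) = 0.074; F⁻¹(0.975) = 0.493.

[0.074, 0.493]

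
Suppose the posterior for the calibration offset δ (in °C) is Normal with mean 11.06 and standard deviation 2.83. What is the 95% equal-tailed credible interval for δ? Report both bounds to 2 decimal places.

[5.51, 16.61]

The posterior is symmetric, so the 95% equal-tailed interval is δ = 11.06 ± z·2.83 with z = 1.960.
Half-width: 1.960 × 2.83 = 5.55.
11.06 − 5.55 = 5.51; 11.06 + 5.55 = 16.61.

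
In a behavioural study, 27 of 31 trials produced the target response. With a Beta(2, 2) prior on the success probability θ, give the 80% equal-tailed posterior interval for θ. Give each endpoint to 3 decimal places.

[0.744, 0.905]

Posterior: Beta(2+27, 2+4) = Beta(29, 6).
Equal-tailed 80% interval: the 0.1 and 0.9 quantiles of Beta(29, 6).
Posterior mean ≈ 0.829, SD ≈ 0.063; a Normal approximation gives roughly [0.748, 0.909].
Exact: F⁻¹(0.1) = 0.744; F⁻¹(0.9) = 0.905.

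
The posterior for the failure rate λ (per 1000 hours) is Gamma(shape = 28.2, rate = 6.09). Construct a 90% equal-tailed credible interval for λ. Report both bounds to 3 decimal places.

[3.295, 6.152]

Posterior: Gamma(shape 28.2, rate 6.09).
Equal-tailed 90% interval: Gamma(28.2, 6.09) quantiles at 0.05 and 0.95.
Posterior mean ≈ 4.631, SD ≈ 0.872; a Normal approximation gives roughly [3.196, 6.065].
Exact: lower = 3.295; upper = 6.152.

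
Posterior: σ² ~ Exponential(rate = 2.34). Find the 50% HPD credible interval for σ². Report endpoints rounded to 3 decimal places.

[0.000, 0.296]

The exponential density is strictly decreasing on [0, ∞), so the HPD interval is anchored at 0: [0, q] with P(σ² ≤ q) = 0.50.
q = −ln(1 − 0.50) / 2.34 = 0.6931 / 2.34 = 0.296.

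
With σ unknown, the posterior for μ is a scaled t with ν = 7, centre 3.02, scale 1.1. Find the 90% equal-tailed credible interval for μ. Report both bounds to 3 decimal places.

[0.936, 5.104]

The t_7 distribution is symmetric; the 90% interval is 3.02 ± t·1.1 with t_{0.95,7} = 1.895.
Half-width: 1.895 × 1.1 = 2.084.
3.02 − 2.084 = 0.936; 3.02 + 2.084 = 5.104.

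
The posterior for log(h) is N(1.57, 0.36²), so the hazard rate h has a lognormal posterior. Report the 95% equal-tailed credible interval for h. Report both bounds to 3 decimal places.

On the log scale the 95% interval is 1.57 ± 1.960 × 0.36 = [0.8644, 2.2756].
Exponentiate: [e^0.8644, e^2.2756] = [2.374, 9.734].

[2.374, 9.734]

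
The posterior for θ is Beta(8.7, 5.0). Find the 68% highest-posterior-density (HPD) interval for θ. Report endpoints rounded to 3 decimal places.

[0.522, 0.778]

The posterior is unimodal and skewed, so the HPD interval has equal density at both endpoints and is the shortest 68% interval.
Solving f(0.522) = f(0.778) with F(0.778) − F(0.522) = 0.68 gives [0.522, 0.778].
For comparison, the equal-tailed interval is [0.506, 0.764]; the HPD is narrower and shifted toward the mode.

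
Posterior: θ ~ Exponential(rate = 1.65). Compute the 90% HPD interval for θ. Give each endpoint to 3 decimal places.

[0.000, 1.396]

The exponential density is strictly decreasing on [0, ∞), so the HPD interval is anchored at 0: [0, q] with P(θ ≤ q) = 0.90.
q = −ln(1 − 0.90) / 1.65 = 2.3026 / 1.65 = 1.396.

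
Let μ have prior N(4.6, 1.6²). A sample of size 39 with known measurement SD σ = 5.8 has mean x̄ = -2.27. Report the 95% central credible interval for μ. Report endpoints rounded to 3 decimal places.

Posterior precision = 1/1.6² + 39/5.8² = 0.3906 + 1.1593 = 1.5500, so posterior SD = 0.8032.
Posterior mean = (4.6/1.6² + 39·-2.27/5.8²) / 1.5500 = -0.5386.
Interval: -0.5386 ± 1.960 × 0.8032 → [-2.113, 1.036].

[-2.113, 1.036]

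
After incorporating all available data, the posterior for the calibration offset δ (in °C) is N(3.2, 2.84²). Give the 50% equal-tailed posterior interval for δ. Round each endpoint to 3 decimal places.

The posterior is symmetric, so the 50% equal-tailed interval is δ = 3.2 ± z·2.84 with z = 0.674.
Half-width: 0.674 × 2.84 = 1.916.
3.2 − 1.916 = 1.284; 3.2 + 1.916 = 5.116.

[1.284, 5.116]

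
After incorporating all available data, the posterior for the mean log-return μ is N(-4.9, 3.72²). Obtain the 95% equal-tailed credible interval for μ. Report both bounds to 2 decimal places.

The posterior is symmetric, so the 95% equal-tailed interval is μ = -4.9 ± z·3.72 with z = 1.960.
Half-width: 1.960 × 3.72 = 7.29.
-4.9 − 7.29 = -12.19; -4.9 + 7.29 = 2.39.

[-12.19, 2.39]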